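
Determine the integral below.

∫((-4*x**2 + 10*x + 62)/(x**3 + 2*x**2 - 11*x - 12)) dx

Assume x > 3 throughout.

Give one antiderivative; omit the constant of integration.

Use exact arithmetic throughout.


Answer: 2*log(x - 3) - 4*log(x + 1) - 2*log(x + 4).


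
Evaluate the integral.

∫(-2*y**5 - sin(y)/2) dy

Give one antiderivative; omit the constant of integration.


Answer: -y**6/3 + cos(y)/2.


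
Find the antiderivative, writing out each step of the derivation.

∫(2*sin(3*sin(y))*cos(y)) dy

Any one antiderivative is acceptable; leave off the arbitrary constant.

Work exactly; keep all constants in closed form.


Step 1. Substitute u = sin(y), turning ∫(2*sin(3*sin(y))*cos(y)) dy into ∫(2*sin(3*u)) du: now ∫(2*sin(3*u)) du.
Step 2. Evaluate the standard form: now -2*cos(3*u)/3.
Step 3. Substitute back u = sin(y): now -2*cos(3*sin(y))/3.
Answer: -2*cos(3*sin(y))/3.


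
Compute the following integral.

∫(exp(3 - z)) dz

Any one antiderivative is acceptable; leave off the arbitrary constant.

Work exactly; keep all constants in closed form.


Answer: -exp(3 - z).


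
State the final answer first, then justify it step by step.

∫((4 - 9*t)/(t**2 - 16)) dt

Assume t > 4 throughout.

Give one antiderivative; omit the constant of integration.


The answer is -4*log(t - 4) - 5*log(t + 4).
Step 1. Decompose ∫((4 - 9*t)/(t**2 - 16)) dt by partial fractions, (4 - 9*t)/(t**2 - 16) = -5/(t + 4) - 4/(t - 4): now ∫(-4/(t - 4)) dt + ∫(-5/(t + 4)) dt.
Step 2. Evaluate the standard form [assuming t > 4]: now -4*log(t - 4) + ∫(-5/(t + 4)) dt.
Step 3. Evaluate the standard form [assuming t > -4]: now -4*log(t - 4) - 5*log(t + 4).
Answer: -4*log(t - 4) - 5*log(t + 4).


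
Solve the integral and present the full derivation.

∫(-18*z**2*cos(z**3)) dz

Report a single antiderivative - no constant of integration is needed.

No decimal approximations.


Step 1. Substitute u = z**3, turning ∫(-18*z**2*cos(z**3)) dz into ∫(-6*cos(u)) du: now ∫(-6*cos(u)) du.
Step 2. Evaluate the standard form: now -6*sin(u).
Step 3. Substitute back u = z**3: now -6*sin(z**3).
Answer: -6*sin(z**3).


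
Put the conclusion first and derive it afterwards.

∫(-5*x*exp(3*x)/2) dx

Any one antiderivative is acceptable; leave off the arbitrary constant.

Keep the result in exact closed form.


The answer is -5*x*exp(3*x)/6 + 5*exp(3*x)/18.
Step 1. Integrate ∫(-5*x*exp(3*x)/2) dx by parts with u = x, dv = (-5*exp(3*x)/2) dx, so v = -5*exp(3*x)/6: now -5*x*exp(3*x)/6 + ∫(5*exp(3*x)/6) dx.
Step 2. Evaluate the standard form: now -5*x*exp(3*x)/6 + 5*exp(3*x)/18.
Answer: -5*x*exp(3*x)/6 + 5*exp(3*x)/18.


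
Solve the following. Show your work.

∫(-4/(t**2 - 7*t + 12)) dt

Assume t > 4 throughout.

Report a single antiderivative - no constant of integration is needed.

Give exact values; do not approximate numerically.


Step 1. Decompose ∫(-4/(t**2 - 7*t + 12)) dt by partial fractions, -4/(t**2 - 7*t + 12) = 4/(t - 3) - 4/(t - 4): now ∫(-4/(t - 4)) dt + ∫(4/(t - 3)) dt.
Step 2. Evaluate the standard form [assuming t > 4]: now -4*log(t - 4) + ∫(4/(t - 3)) dt.
Step 3. Evaluate the standard form [assuming t > 3]: now -4*log(t - 4) + 4*log(t - 3).
Answer: -4*log(t - 4) + 4*log(t - 3).


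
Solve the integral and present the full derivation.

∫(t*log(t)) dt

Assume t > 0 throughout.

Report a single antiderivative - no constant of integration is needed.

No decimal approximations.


Step 1. Integrate ∫(t*log(t)) dt by parts with u = log(t), dv = (t) dt, so v = t**2/2 [assuming t > 0]: now t**2*log(t)/2 + ∫(-t/2) dt.
Step 2. Evaluate the standard form: now t**2*log(t)/2 - t**2/4.
Answer: t**2*log(t)/2 - t**2/4.


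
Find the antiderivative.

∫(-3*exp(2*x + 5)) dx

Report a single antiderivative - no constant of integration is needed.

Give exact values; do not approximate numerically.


Answer: -3*exp(2*x + 5)/2.


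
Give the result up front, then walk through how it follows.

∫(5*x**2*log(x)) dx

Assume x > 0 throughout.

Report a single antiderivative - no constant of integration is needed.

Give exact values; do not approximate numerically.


The answer is 5*x**3*log(x)/3 - 5*x**3/9.
Step 1. Integrate ∫(5*x**2*log(x)) dx by parts with u = log(x), dv = (5*x**2) dx, so v = 5*x**3/3 [assuming x > 0]: now 5*x**3*log(x)/3 + ∫(-5*x**2/3) dx.
Step 2. Evaluate the standard form: now 5*x**3*log(x)/3 - 5*x**3/9.
Answer: 5*x**3*log(x)/3 - 5*x**3/9.


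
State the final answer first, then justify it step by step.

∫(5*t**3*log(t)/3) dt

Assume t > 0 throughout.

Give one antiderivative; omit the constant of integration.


The answer is 5*t**4*log(t)/12 - 5*t**4/48.
Step 1. Integrate ∫(5*t**3*log(t)/3) dt by parts with u = log(t), dv = (5*t**3/3) dt, so v = 5*t**4/12 [assuming t > 0]: now 5*t**4*log(t)/12 + ∫(-5*t**3/12) dt.
Step 2. Evaluate the standard form: now 5*t**4*log(t)/12 - 5*t**4/48.
Answer: 5*t**4*log(t)/12 - 5*t**4/48.


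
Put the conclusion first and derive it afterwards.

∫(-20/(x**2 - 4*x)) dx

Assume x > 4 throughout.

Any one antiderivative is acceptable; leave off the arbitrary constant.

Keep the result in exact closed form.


The answer is 5*log(x) - 5*log(x - 4).
Step 1. Decompose ∫(-20/(x**2 - 4*x)) dx by partial fractions, -20/(x**2 - 4*x) = -5/(x - 4) + 5/x: now ∫(5/x) dx + ∫(-5/(x - 4)) dx.
Step 2. Evaluate the standard form [assuming x > 0]: now 5*log(x) + ∫(-5/(x - 4)) dx.
Step 3. Evaluate the standard form [assuming x > 4]: now 5*log(x) - 5*log(x - 4).
Answer: 5*log(x) - 5*log(x - 4).


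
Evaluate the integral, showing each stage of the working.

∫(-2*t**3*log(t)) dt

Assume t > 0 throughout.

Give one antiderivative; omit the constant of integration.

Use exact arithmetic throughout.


Step 1. Integrate ∫(-2*t**3*log(t)) dt by parts with u = log(t), dv = (-2*t**3) dt, so v = -t**4/2 [assuming t > 0]: now -t**4*log(t)/2 + ∫(t**3/2) dt.
Step 2. Evaluate the standard form: now -t**4*log(t)/2 + t**4/8.
Answer: -t**4*log(t)/2 + t**4/8.


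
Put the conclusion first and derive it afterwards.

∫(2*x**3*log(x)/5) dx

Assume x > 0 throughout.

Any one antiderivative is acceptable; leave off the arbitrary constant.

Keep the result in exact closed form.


The answer is x**4*log(x)/10 - x**4/40.
Step 1. Integrate ∫(2*x**3*log(x)/5) dx by parts with u = log(x), dv = (2*x**3/5) dx, so v = x**4/10 [assuming x > 0]: now x**4*log(x)/10 + ∫(-x**3/10) dx.
Step 2. Evaluate the standard form: now x**4*log(x)/10 - x**4/40.
Answer: x**4*log(x)/10 - x**4/40.


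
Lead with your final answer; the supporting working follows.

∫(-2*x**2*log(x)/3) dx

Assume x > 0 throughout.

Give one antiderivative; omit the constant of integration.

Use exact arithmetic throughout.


The answer is -2*x**3*log(x)/9 + 2*x**3/27.
Step 1. Integrate ∫(-2*x**2*log(x)/3) dx by parts with u = log(x), dv = (-2*x**2/3) dx, so v = -2*x**3/9 [assuming x > 0]: now -2*x**3*log(x)/9 + ∫(2*x**2/9) dx.
Step 2. Evaluate the standard form: now -2*x**3*log(x)/9 + 2*x**3/27.
Answer: -2*x**3*log(x)/9 + 2*x**3/27.


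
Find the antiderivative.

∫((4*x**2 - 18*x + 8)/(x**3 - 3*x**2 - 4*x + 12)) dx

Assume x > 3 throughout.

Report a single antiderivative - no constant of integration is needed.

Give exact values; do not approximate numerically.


Answer: -2*log(x - 3) + 3*log(x - 2) + 3*log(x + 2).


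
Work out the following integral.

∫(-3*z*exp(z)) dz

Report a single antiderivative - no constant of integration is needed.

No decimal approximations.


Answer: -3*z*exp(z) + 3*exp(z).


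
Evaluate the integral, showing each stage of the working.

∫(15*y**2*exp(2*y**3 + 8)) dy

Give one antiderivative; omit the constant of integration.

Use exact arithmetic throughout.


Step 1. Substitute u = y**3 + 4, turning ∫(15*y**2*exp(2*y**3 + 8)) dy into ∫(5*exp(2*u)) du: now ∫(5*exp(2*u)) du.
Step 2. Evaluate the standard form: now 5*exp(2*u)/2.
Step 3. Substitute back u = y**3 + 4: now 5*exp(2*y**3 + 8)/2.
Answer: 5*exp(2*y**3 + 8)/2.


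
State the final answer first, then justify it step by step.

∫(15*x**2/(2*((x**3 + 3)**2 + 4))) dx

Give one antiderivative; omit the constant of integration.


The answer is 5*atan(x**3/2 + 3/2)/4.
Step 1. Substitute u = x**3 + 3, turning ∫(15*x**2/(2*((x**3 + 3)**2 + 4))) dx into ∫(5/(2*(u**2 + 4))) du: now ∫(5/(2*(u**2 + 4))) du.
Step 2. Evaluate the standard form: now 5*atan(u/2)/4.
Step 3. Substitute back u = x**3 + 3: now 5*atan(x**3/2 + 3/2)/4.
Answer: 5*atan(x**3/2 + 3/2)/4.


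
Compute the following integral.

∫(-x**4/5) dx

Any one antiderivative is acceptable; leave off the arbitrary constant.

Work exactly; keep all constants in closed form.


Answer: -x**5/25.


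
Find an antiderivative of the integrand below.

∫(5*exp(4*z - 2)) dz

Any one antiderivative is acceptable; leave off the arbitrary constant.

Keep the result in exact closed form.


Answer: 5*exp(4*z - 2)/4.


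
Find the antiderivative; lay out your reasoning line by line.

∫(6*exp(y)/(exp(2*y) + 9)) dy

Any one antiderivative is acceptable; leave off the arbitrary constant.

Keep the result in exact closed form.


Step 1. Substitute u = exp(y), turning ∫(6*exp(y)/(exp(2*y) + 9)) dy into ∫(6/(u**2 + 9)) du: now ∫(6/(u**2 + 9)) du.
Step 2. Evaluate the standard form: now 2*atan(u/3).
Step 3. Substitute back u = exp(y): now 2*atan(exp(y)/3).
Answer: 2*atan(exp(y)/3).


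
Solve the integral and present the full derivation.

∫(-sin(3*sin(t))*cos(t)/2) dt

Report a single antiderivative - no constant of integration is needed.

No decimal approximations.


Step 1. Substitute u = sin(t), turning ∫(-sin(3*sin(t))*cos(t)/2) dt into ∫(-sin(3*u)/2) du: now ∫(-sin(3*u)/2) du.
Step 2. Evaluate the standard form: now cos(3*u)/6.
Step 3. Substitute back u = sin(t): now cos(3*sin(t))/6.
Answer: cos(3*sin(t))/6.


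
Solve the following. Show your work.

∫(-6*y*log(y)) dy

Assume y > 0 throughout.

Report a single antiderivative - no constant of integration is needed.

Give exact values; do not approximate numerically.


Step 1. Integrate ∫(-6*y*log(y)) dy by parts with u = log(y), dv = (-6*y) dy, so v = -3*y**2 [assuming y > 0]: now -3*y**2*log(y) + ∫(3*y) dy.
Step 2. Evaluate the standard form: now -3*y**2*log(y) + 3*y**2/2.
Answer: -3*y**2*log(y) + 3*y**2/2.


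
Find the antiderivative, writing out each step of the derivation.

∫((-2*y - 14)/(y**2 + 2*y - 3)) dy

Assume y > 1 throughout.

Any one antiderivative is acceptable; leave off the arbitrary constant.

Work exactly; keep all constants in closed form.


Step 1. Decompose ∫((-2*y - 14)/(y**2 + 2*y - 3)) dy by partial fractions, (-2*y - 14)/(y**2 + 2*y - 3) = 2/(y + 3) - 4/(y - 1): now ∫(-4/(y - 1)) dy + ∫(2/(y + 3)) dy.
Step 2. Evaluate the standard form [assuming y > -3]: now 2*log(y + 3) + ∫(-4/(y - 1)) dy.
Step 3. Evaluate the standard form [assuming y > 1]: now -4*log(y - 1) + 2*log(y + 3).
Answer: -4*log(y - 1) + 2*log(y + 3).


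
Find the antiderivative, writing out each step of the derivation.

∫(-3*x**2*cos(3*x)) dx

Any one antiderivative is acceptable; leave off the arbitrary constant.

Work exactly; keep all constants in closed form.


Step 1. Integrate ∫(-3*x**2*cos(3*x)) dx by parts with u = x**2, dv = (-3*cos(3*x)) dx, so v = -sin(3*x): now -x**2*sin(3*x) + ∫(2*x*sin(3*x)) dx.
Step 2. Integrate ∫(2*x*sin(3*x)) dx by parts with u = x, dv = (2*sin(3*x)) dx, so v = -2*cos(3*x)/3: now -x**2*sin(3*x) - 2*x*cos(3*x)/3 + ∫(2*cos(3*x)/3) dx.
Step 3. Evaluate the standard form: now -x**2*sin(3*x) - 2*x*cos(3*x)/3 + 2*sin(3*x)/9.
Answer: -x**2*sin(3*x) - 2*x*cos(3*x)/3 + 2*sin(3*x)/9.


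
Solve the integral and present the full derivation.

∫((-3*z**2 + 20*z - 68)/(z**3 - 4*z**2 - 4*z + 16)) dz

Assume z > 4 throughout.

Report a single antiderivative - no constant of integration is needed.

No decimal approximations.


Step 1. Decompose ∫((-3*z**2 + 20*z - 68)/(z**3 - 4*z**2 - 4*z + 16)) dz by partial fractions, (-3*z**2 + 20*z - 68)/(z**3 - 4*z**2 - 4*z + 16) = -5/(z + 2) + 5/(z - 2) - 3/(z - 4): now ∫(-3/(z - 4)) dz + ∫(5/(z - 2)) dz + ∫(-5/(z + 2)) dz.
Step 2. Evaluate the standard form [assuming z > 2]: now 5*log(z - 2) + ∫(-3/(z - 4)) dz + ∫(-5/(z + 2)) dz.
Step 3. Evaluate the standard form [assuming z > -2]: now 5*log(z - 2) - 5*log(z + 2) + ∫(-3/(z - 4)) dz.
Step 4. Evaluate the standard form [assuming z > 4]: now -3*log(z - 4) + 5*log(z - 2) - 5*log(z + 2).
Answer: -3*log(z - 4) + 5*log(z - 2) - 5*log(z + 2).


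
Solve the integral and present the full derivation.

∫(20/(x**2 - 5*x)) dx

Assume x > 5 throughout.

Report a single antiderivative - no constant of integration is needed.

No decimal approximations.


Step 1. Decompose ∫(20/(x**2 - 5*x)) dx by partial fractions, 20/(x**2 - 5*x) = 4/(x - 5) - 4/x: now ∫(-4/x) dx + ∫(4/(x - 5)) dx.
Step 2. Evaluate the standard form [assuming x > 5]: now 4*log(x - 5) + ∫(-4/x) dx.
Step 3. Evaluate the standard form [assuming x > 0]: now -4*log(x) + 4*log(x - 5).
Answer: -4*log(x) + 4*log(x - 5).


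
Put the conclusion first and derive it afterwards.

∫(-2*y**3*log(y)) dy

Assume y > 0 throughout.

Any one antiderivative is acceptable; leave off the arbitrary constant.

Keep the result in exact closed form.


The answer is -y**4*log(y)/2 + y**4/8.
Step 1. Integrate ∫(-2*y**3*log(y)) dy by parts with u = log(y), dv = (-2*y**3) dy, so v = -y**4/2 [assuming y > 0]: now -y**4*log(y)/2 + ∫(y**3/2) dy.
Step 2. Evaluate the standard form: now -y**4*log(y)/2 + y**4/8.
Answer: -y**4*log(y)/2 + y**4/8.


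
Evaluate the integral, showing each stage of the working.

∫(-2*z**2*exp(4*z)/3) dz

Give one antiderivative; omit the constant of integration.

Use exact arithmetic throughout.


Step 1. Integrate ∫(-2*z**2*exp(4*z)/3) dz by parts with u = z**2, dv = (-2*exp(4*z)/3) dz, so v = -exp(4*z)/6: now -z**2*exp(4*z)/6 + ∫(z*exp(4*z)/3) dz.
Step 2. Integrate ∫(z*exp(4*z)/3) dz by parts with u = z, dv = (exp(4*z)/3) dz, so v = exp(4*z)/12: now -z**2*exp(4*z)/6 + z*exp(4*z)/12 + ∫(-exp(4*z)/12) dz.
Step 3. Evaluate the standard form: now -z**2*exp(4*z)/6 + z*exp(4*z)/12 - exp(4*z)/48.
Answer: -z**2*exp(4*z)/6 + z*exp(4*z)/12 - exp(4*z)/48.


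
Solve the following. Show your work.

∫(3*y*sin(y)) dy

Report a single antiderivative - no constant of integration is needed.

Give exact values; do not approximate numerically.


Step 1. Integrate ∫(3*y*sin(y)) dy by parts with u = y, dv = (3*sin(y)) dy, so v = -3*cos(y): now -3*y*cos(y) + ∫(3*cos(y)) dy.
Step 2. Evaluate the standard form: now -3*y*cos(y) + 3*sin(y).
Answer: -3*y*cos(y) + 3*sin(y).


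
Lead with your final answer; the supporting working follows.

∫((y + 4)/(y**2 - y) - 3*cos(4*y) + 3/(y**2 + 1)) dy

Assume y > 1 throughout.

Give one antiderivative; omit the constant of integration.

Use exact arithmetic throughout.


The answer is -4*log(y) + 5*log(y - 1) - 3*sin(4*y)/4 + 3*atan(y).
Step 1. Rewrite: now ∫((y + 4)/(y**2 - y)) dy + ∫(3/(y**2 + 1)) dy + ∫(-3*cos(4*y)) dy.
Step 2. Evaluate the standard form: now -3*sin(4*y)/4 + ∫((y + 4)/(y**2 - y)) dy + ∫(3/(y**2 + 1)) dy.
Step 3. Evaluate the standard form: now -3*sin(4*y)/4 + 3*atan(y) + ∫((y + 4)/(y**2 - y)) dy.
Step 4. Decompose ∫((y + 4)/(y**2 - y)) dy by partial fractions, (y + 4)/(y**2 - y) = 5/(y - 1) - 4/y: now -3*sin(4*y)/4 + 3*atan(y) + ∫(-4/y) dy + ∫(5/(y - 1)) dy.
Step 5. Evaluate the standard form [assuming y > 0]: now -4*log(y) - 3*sin(4*y)/4 + 3*atan(y) + ∫(5/(y - 1)) dy.
Step 6. Evaluate the standard form [assuming y > 1]: now -4*log(y) + 5*log(y - 1) - 3*sin(4*y)/4 + 3*atan(y).
Answer: -4*log(y) + 5*log(y - 1) - 3*sin(4*y)/4 + 3*atan(y).


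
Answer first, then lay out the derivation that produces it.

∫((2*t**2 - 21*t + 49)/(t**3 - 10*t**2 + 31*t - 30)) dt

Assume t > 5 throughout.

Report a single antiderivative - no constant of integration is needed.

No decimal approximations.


The answer is -log(t - 5) - 2*log(t - 3) + 5*log(t - 2).
Step 1. Decompose ∫((2*t**2 - 21*t + 49)/(t**3 - 10*t**2 + 31*t - 30)) dt by partial fractions, (2*t**2 - 21*t + 49)/(t**3 - 10*t**2 + 31*t - 30) = 5/(t - 2) - 2/(t - 3) - 1/(t - 5): now ∫(-1/(t - 5)) dt + ∫(-2/(t - 3)) dt + ∫(5/(t - 2)) dt.
Step 2. Evaluate the standard form [assuming t > 5]: now -log(t - 5) + ∫(-2/(t - 3)) dt + ∫(5/(t - 2)) dt.
Step 3. Evaluate the standard form [assuming t > 3]: now -log(t - 5) - 2*log(t - 3) + ∫(5/(t - 2)) dt.
Step 4. Evaluate the standard form [assuming t > 2]: now -log(t - 5) - 2*log(t - 3) + 5*log(t - 2).
Answer: -log(t - 5) - 2*log(t - 3) + 5*log(t - 2).


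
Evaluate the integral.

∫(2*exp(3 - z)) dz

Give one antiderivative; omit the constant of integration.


Answer: -2*exp(3 - z).


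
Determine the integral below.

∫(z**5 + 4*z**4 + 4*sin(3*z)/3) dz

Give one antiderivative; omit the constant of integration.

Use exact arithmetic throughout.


Answer: z**6/6 + 4*z**5/5 - 4*cos(3*z)/9.


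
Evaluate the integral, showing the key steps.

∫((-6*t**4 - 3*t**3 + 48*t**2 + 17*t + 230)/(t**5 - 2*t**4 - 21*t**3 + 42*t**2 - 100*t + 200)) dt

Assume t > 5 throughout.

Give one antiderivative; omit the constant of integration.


Step 1. Decompose ∫((-6*t**4 - 3*t**3 + 48*t**2 + 17*t + 230)/(t**5 - 2*t**4 - 21*t**3 + 42*t**2 - 100*t + 200)) dt by partial fractions, (-6*t**4 - 3*t**3 + 48*t**2 + 17*t + 230)/(t**5 - 2*t**4 - 21*t**3 + 42*t**2 - 100*t + 200) = -1/(t**2 + 4) - 1/(t + 5) - 2/(t - 2) - 3/(t - 5): now ∫(-3/(t - 5)) dt + ∫(-2/(t - 2)) dt + ∫(-1/(t + 5)) dt + ∫(-1/(t**2 + 4)) dt.
Step 2. Evaluate the standard form [assuming t > 5]: now -3*log(t - 5) + ∫(-2/(t - 2)) dt + ∫(-1/(t + 5)) dt + ∫(-1/(t**2 + 4)) dt.
Step 3. Evaluate the standard form [assuming t > -5]: now -3*log(t - 5) - log(t + 5) + ∫(-2/(t - 2)) dt + ∫(-1/(t**2 + 4)) dt.
Step 4. Evaluate the standard form [assuming t > 2]: now -3*log(t - 5) - 2*log(t - 2) - log(t + 5) + ∫(-1/(t**2 + 4)) dt.
Step 5. Evaluate the standard form: now -3*log(t - 5) - 2*log(t - 2) - log(t + 5) - atan(t/2)/2.
Answer: -3*log(t - 5) - 2*log(t - 2) - log(t + 5) - atan(t/2)/2.


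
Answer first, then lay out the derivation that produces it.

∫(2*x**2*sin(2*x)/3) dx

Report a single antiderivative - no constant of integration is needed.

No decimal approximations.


The answer is -x**2*cos(2*x)/3 + x*sin(2*x)/3 + cos(2*x)/6.
Step 1. Integrate ∫(2*x**2*sin(2*x)/3) dx by parts with u = x**2, dv = (2*sin(2*x)/3) dx, so v = -cos(2*x)/3: now -x**2*cos(2*x)/3 + ∫(2*x*cos(2*x)/3) dx.
Step 2. Integrate ∫(2*x*cos(2*x)/3) dx by parts with u = x, dv = (2*cos(2*x)/3) dx, so v = sin(2*x)/3: now -x**2*cos(2*x)/3 + x*sin(2*x)/3 + ∫(-sin(2*x)/3) dx.
Step 3. Evaluate the standard form: now -x**2*cos(2*x)/3 + x*sin(2*x)/3 + cos(2*x)/6.
Answer: -x**2*cos(2*x)/3 + x*sin(2*x)/3 + cos(2*x)/6.


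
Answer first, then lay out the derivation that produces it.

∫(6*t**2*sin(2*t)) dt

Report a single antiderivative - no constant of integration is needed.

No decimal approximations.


The answer is -3*t**2*cos(2*t) + 3*t*sin(2*t) + 3*cos(2*t)/2.
Step 1. Integrate ∫(6*t**2*sin(2*t)) dt by parts with u = t**2, dv = (6*sin(2*t)) dt, so v = -3*cos(2*t): now -3*t**2*cos(2*t) + ∫(6*t*cos(2*t)) dt.
Step 2. Integrate ∫(6*t*cos(2*t)) dt by parts with u = t, dv = (6*cos(2*t)) dt, so v = 3*sin(2*t): now -3*t**2*cos(2*t) + 3*t*sin(2*t) + ∫(-3*sin(2*t)) dt.
Step 3. Evaluate the standard form: now -3*t**2*cos(2*t) + 3*t*sin(2*t) + 3*cos(2*t)/2.
Answer: -3*t**2*cos(2*t) + 3*t*sin(2*t) + 3*cos(2*t)/2.


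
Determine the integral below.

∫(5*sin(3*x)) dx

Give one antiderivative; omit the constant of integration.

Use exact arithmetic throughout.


Answer: -5*cos(3*x)/3.


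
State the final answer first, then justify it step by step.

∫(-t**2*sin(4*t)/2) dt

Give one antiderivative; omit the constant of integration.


The answer is t**2*cos(4*t)/8 - t*sin(4*t)/16 - cos(4*t)/64.
Step 1. Integrate ∫(-t**2*sin(4*t)/2) dt by parts with u = t**2, dv = (-sin(4*t)/2) dt, so v = cos(4*t)/8: now t**2*cos(4*t)/8 + ∫(-t*cos(4*t)/4) dt.
Step 2. Integrate ∫(-t*cos(4*t)/4) dt by parts with u = t, dv = (-cos(4*t)/4) dt, so v = -sin(4*t)/16: now t**2*cos(4*t)/8 - t*sin(4*t)/16 + ∫(sin(4*t)/16) dt.
Step 3. Evaluate the standard form: now t**2*cos(4*t)/8 - t*sin(4*t)/16 - cos(4*t)/64.
Answer: t**2*cos(4*t)/8 - t*sin(4*t)/16 - cos(4*t)/64.


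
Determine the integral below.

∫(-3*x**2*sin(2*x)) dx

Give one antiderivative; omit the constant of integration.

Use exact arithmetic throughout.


Answer: 3*x**2*cos(2*x)/2 - 3*x*sin(2*x)/2 - 3*cos(2*x)/4.


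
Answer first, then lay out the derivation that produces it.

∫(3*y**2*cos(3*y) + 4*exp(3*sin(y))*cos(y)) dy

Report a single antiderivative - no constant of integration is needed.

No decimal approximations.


The answer is y**2*sin(3*y) + 2*y*cos(3*y)/3 + 4*exp(3*sin(y))/3 - 2*sin(3*y)/9.
Step 1. Rewrite: now ∫(3*y**2*cos(3*y)) dy + ∫(4*exp(3*sin(y))*cos(y)) dy.
Step 2. Integrate ∫(3*y**2*cos(3*y)) dy by parts with u = y**2, dv = (3*cos(3*y)) dy, so v = sin(3*y): now y**2*sin(3*y) + ∫(-2*y*sin(3*y)) dy + ∫(4*exp(3*sin(y))*cos(y)) dy.
Step 3. Integrate ∫(-2*y*sin(3*y)) dy by parts with u = y, dv = (-2*sin(3*y)) dy, so v = 2*cos(3*y)/3: now y**2*sin(3*y) + 2*y*cos(3*y)/3 + ∫(4*exp(3*sin(y))*cos(y)) dy + ∫(-2*cos(3*y)/3) dy.
Step 4. Evaluate the standard form: now y**2*sin(3*y) + 2*y*cos(3*y)/3 - 2*sin(3*y)/9 + ∫(4*exp(3*sin(y))*cos(y)) dy.
Step 5. Substitute u = sin(y), turning ∫(4*exp(3*sin(y))*cos(y)) dy into ∫(4*exp(3*u)) du: now y**2*sin(3*y) + 2*y*cos(3*y)/3 - 2*sin(3*y)/9 + ∫(4*exp(3*u)) du.
Step 6. Evaluate the standard form: now y**2*sin(3*y) + 2*y*cos(3*y)/3 + 4*exp(3*u)/3 - 2*sin(3*y)/9.
Step 7. Substitute back u = sin(y): now y**2*sin(3*y) + 2*y*cos(3*y)/3 + 4*exp(3*sin(y))/3 - 2*sin(3*y)/9.
Answer: y**2*sin(3*y) + 2*y*cos(3*y)/3 + 4*exp(3*sin(y))/3 - 2*sin(3*y)/9.


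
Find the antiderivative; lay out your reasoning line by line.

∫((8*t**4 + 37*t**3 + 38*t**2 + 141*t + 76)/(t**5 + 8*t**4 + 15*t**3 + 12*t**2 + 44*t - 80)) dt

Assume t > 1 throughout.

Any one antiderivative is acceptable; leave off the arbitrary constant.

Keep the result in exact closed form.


Step 1. Decompose ∫((8*t**4 + 37*t**3 + 38*t**2 + 141*t + 76)/(t**5 + 8*t**4 + 15*t**3 + 12*t**2 + 44*t - 80)) dt by partial fractions, (8*t**4 + 37*t**3 + 38*t**2 + 141*t + 76)/(t**5 + 8*t**4 + 15*t**3 + 12*t**2 + 44*t - 80) = -1/(t**2 + 4) + 4/(t + 5) + 2/(t + 4) + 2/(t - 1): now ∫(2/(t - 1)) dt + ∫(2/(t + 4)) dt + ∫(4/(t + 5)) dt + ∫(-1/(t**2 + 4)) dt.
Step 2. Evaluate the standard form [assuming t > -5]: now 4*log(t + 5) + ∫(2/(t - 1)) dt + ∫(2/(t + 4)) dt + ∫(-1/(t**2 + 4)) dt.
Step 3. Evaluate the standard form [assuming t > 1]: now 2*log(t - 1) + 4*log(t + 5) + ∫(2/(t + 4)) dt + ∫(-1/(t**2 + 4)) dt.
Step 4. Evaluate the standard form [assuming t > -4]: now 2*log(t - 1) + 2*log(t + 4) + 4*log(t + 5) + ∫(-1/(t**2 + 4)) dt.
Step 5. Evaluate the standard form: now 2*log(t - 1) + 2*log(t + 4) + 4*log(t + 5) - atan(t/2)/2.
Answer: 2*log(t - 1) + 2*log(t + 4) + 4*log(t + 5) - atan(t/2)/2.


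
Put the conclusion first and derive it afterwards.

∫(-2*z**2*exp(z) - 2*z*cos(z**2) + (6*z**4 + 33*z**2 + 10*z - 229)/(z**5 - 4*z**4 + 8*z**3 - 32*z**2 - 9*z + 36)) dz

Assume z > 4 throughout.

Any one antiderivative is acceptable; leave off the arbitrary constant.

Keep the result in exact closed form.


The answer is -2*z**2*exp(z) + 4*z*exp(z) - 4*exp(z) + 5*log(z - 4) + 3*log(z - 1) - 2*log(z + 1) - sin(z**2) - atan(z/3)/3.
Step 1. Rewrite: now ∫(-2*z*cos(z**2)) dz + ∫(-2*z**2*exp(z)) dz + ∫((6*z**4 + 33*z**2 + 10*z - 229)/(z**5 - 4*z**4 + 8*z**3 - 32*z**2 - 9*z + 36)) dz.
Step 2. Integrate ∫(-2*z**2*exp(z)) dz by parts with u = z**2, dv = (-2*exp(z)) dz, so v = -2*exp(z): now -2*z**2*exp(z) + ∫(4*z*exp(z)) dz + ∫(-2*z*cos(z**2)) dz + ∫((6*z**4 + 33*z**2 + 10*z - 229)/(z**5 - 4*z**4 + 8*z**3 - 32*z**2 - 9*z + 36)) dz.
Step 3. Integrate ∫(4*z*exp(z)) dz by parts with u = z, dv = (4*exp(z)) dz, so v = 4*exp(z): now -2*z**2*exp(z) + 4*z*exp(z) + ∫(-2*z*cos(z**2)) dz + ∫((6*z**4 + 33*z**2 + 10*z - 229)/(z**5 - 4*z**4 + 8*z**3 - 32*z**2 - 9*z + 36)) dz + ∫(-4*exp(z)) dz.
Step 4. Evaluate the standard form: now -2*z**2*exp(z) + 4*z*exp(z) - 4*exp(z) + ∫(-2*z*cos(z**2)) dz + ∫((6*z**4 + 33*z**2 + 10*z - 229)/(z**5 - 4*z**4 + 8*z**3 - 32*z**2 - 9*z + 36)) dz.
Step 5. Decompose ∫((6*z**4 + 33*z**2 + 10*z - 229)/(z**5 - 4*z**4 + 8*z**3 - 32*z**2 - 9*z + 36)) dz by partial fractions, (6*z**4 + 33*z**2 + 10*z - 229)/(z**5 - 4*z**4 + 8*z**3 - 32*z**2 - 9*z + 36) = -1/(z**2 + 9) - 2/(z + 1) + 3/(z - 1) + 5/(z - 4): now -2*z**2*exp(z) + 4*z*exp(z) - 4*exp(z) + ∫(-2*z*cos(z**2)) dz + ∫(5/(z - 4)) dz + ∫(3/(z - 1)) dz + ∫(-2/(z + 1)) dz + ∫(-1/(z**2 + 9)) dz.
Step 6. Evaluate the standard form [assuming z > 1]: now -2*z**2*exp(z) + 4*z*exp(z) - 4*exp(z) + 3*log(z - 1) + ∫(-2*z*cos(z**2)) dz + ∫(5/(z - 4)) dz + ∫(-2/(z + 1)) dz + ∫(-1/(z**2 + 9)) dz.
Step 7. Evaluate the standard form [assuming z > -1]: now -2*z**2*exp(z) + 4*z*exp(z) - 4*exp(z) + 3*log(z - 1) - 2*log(z + 1) + ∫(-2*z*cos(z**2)) dz + ∫(5/(z - 4)) dz + ∫(-1/(z**2 + 9)) dz.
Step 8. Evaluate the standard form [assuming z > 4]: now -2*z**2*exp(z) + 4*z*exp(z) - 4*exp(z) + 5*log(z - 4) + 3*log(z - 1) - 2*log(z + 1) + ∫(-2*z*cos(z**2)) dz + ∫(-1/(z**2 + 9)) dz.
Step 9. Evaluate the standard form: now -2*z**2*exp(z) + 4*z*exp(z) - 4*exp(z) + 5*log(z - 4) + 3*log(z - 1) - 2*log(z + 1) - atan(z/3)/3 + ∫(-2*z*cos(z**2)) dz.
Step 10. Substitute u = z**2, turning ∫(-2*z*cos(z**2)) dz into ∫(-cos(u)) du: now -2*z**2*exp(z) + 4*z*exp(z) - 4*exp(z) + 5*log(z - 4) + 3*log(z - 1) - 2*log(z + 1) - atan(z/3)/3 + ∫(-cos(u)) du.
Step 11. Evaluate the standard form: now -2*z**2*exp(z) + 4*z*exp(z) - 4*exp(z) + 5*log(z - 4) + 3*log(z - 1) - 2*log(z + 1) - sin(u) - atan(z/3)/3.
Step 12. Substitute back u = z**2: now -2*z**2*exp(z) + 4*z*exp(z) - 4*exp(z) + 5*log(z - 4) + 3*log(z - 1) - 2*log(z + 1) - sin(z**2) - atan(z/3)/3.
Answer: -2*z**2*exp(z) + 4*z*exp(z) - 4*exp(z) + 5*log(z - 4) + 3*log(z - 1) - 2*log(z + 1) - sin(z**2) - atan(z/3)/3.


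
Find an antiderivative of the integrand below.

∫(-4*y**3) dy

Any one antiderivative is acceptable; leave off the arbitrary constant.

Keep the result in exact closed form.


Answer: -y**4.


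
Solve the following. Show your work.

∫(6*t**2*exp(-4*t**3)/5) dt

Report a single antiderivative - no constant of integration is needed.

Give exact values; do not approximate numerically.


Step 1. Substitute u = t**3, turning ∫(6*t**2*exp(-4*t**3)/5) dt into ∫(2*exp(-4*u)/5) du: now ∫(2*exp(-4*u)/5) du.
Step 2. Evaluate the standard form: now -exp(-4*u)/10.
Step 3. Substitute back u = t**3: now -exp(-4*t**3)/10.
Answer: -exp(-4*t**3)/10.


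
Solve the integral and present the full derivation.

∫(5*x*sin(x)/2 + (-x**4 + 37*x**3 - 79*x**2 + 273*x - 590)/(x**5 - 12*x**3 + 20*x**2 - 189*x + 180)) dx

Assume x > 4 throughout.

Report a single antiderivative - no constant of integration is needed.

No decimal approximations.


Step 1. Rewrite: now ∫(5*x*sin(x)/2) dx + ∫((-x**4 + 37*x**3 - 79*x**2 + 273*x - 590)/(x**5 - 12*x**3 + 20*x**2 - 189*x + 180)) dx.
Step 2. Decompose ∫((-x**4 + 37*x**3 - 79*x**2 + 273*x - 590)/(x**5 - 12*x**3 + 20*x**2 - 189*x + 180)) dx by partial fractions, (-x**4 + 37*x**3 - 79*x**2 + 273*x - 590)/(x**5 - 12*x**3 + 20*x**2 - 189*x + 180) = 2/(x**2 + 9) - 5/(x + 5) + 2/(x - 1) + 2/(x - 4): now ∫(5*x*sin(x)/2) dx + ∫(2/(x - 4)) dx + ∫(2/(x - 1)) dx + ∫(-5/(x + 5)) dx + ∫(2/(x**2 + 9)) dx.
Step 3. Evaluate the standard form [assuming x > -5]: now -5*log(x + 5) + ∫(5*x*sin(x)/2) dx + ∫(2/(x - 4)) dx + ∫(2/(x - 1)) dx + ∫(2/(x**2 + 9)) dx.
Step 4. Evaluate the standard form [assuming x > 4]: now 2*log(x - 4) - 5*log(x + 5) + ∫(5*x*sin(x)/2) dx + ∫(2/(x - 1)) dx + ∫(2/(x**2 + 9)) dx.
Step 5. Evaluate the standard form [assuming x > 1]: now 2*log(x - 4) + 2*log(x - 1) - 5*log(x + 5) + ∫(5*x*sin(x)/2) dx + ∫(2/(x**2 + 9)) dx.
Step 6. Evaluate the standard form: now 2*log(x - 4) + 2*log(x - 1) - 5*log(x + 5) + 2*atan(x/3)/3 + ∫(5*x*sin(x)/2) dx.
Step 7. Integrate ∫(5*x*sin(x)/2) dx by parts with u = x, dv = (5*sin(x)/2) dx, so v = -5*cos(x)/2: now -5*x*cos(x)/2 + 2*log(x - 4) + 2*log(x - 1) - 5*log(x + 5) + 2*atan(x/3)/3 + ∫(5*cos(x)/2) dx.
Step 8. Evaluate the standard form: now -5*x*cos(x)/2 + 2*log(x - 4) + 2*log(x - 1) - 5*log(x + 5) + 5*sin(x)/2 + 2*atan(x/3)/3.
Answer: -5*x*cos(x)/2 + 2*log(x - 4) + 2*log(x - 1) - 5*log(x + 5) + 5*sin(x)/2 + 2*atan(x/3)/3.


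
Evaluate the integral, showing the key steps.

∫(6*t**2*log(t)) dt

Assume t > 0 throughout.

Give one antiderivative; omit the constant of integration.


Step 1. Integrate ∫(6*t**2*log(t)) dt by parts with u = log(t), dv = (6*t**2) dt, so v = 2*t**3 [assuming t > 0]: now 2*t**3*log(t) + ∫(-2*t**2) dt.
Step 2. Evaluate the standard form: now 2*t**3*log(t) - 2*t**3/3.
Answer: 2*t**3*log(t) - 2*t**3/3.


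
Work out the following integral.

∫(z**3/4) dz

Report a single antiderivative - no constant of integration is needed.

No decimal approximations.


Answer: z**4/16.


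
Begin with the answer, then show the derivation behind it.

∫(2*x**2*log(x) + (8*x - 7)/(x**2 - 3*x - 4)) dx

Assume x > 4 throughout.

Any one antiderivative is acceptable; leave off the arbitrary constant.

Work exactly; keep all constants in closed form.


The answer is 2*x**3*log(x)/3 - 2*x**3/9 + 5*log(x - 4) + 3*log(x + 1).
Step 1. Rewrite: now ∫(2*x**2*log(x)) dx + ∫((8*x - 7)/(x**2 - 3*x - 4)) dx.
Step 2. Integrate ∫(2*x**2*log(x)) dx by parts with u = log(x), dv = (2*x**2) dx, so v = 2*x**3/3 [assuming x > 0]: now 2*x**3*log(x)/3 + ∫(-2*x**2/3) dx + ∫((8*x - 7)/(x**2 - 3*x - 4)) dx.
Step 3. Evaluate the standard form: now 2*x**3*log(x)/3 - 2*x**3/9 + ∫((8*x - 7)/(x**2 - 3*x - 4)) dx.
Step 4. Decompose ∫((8*x - 7)/(x**2 - 3*x - 4)) dx by partial fractions, (8*x - 7)/(x**2 - 3*x - 4) = 3/(x + 1) + 5/(x - 4): now 2*x**3*log(x)/3 - 2*x**3/9 + ∫(5/(x - 4)) dx + ∫(3/(x + 1)) dx.
Step 5. Evaluate the standard form [assuming x > -1]: now 2*x**3*log(x)/3 - 2*x**3/9 + 3*log(x + 1) + ∫(5/(x - 4)) dx.
Step 6. Evaluate the standard form [assuming x > 4]: now 2*x**3*log(x)/3 - 2*x**3/9 + 5*log(x - 4) + 3*log(x + 1).
Answer: 2*x**3*log(x)/3 - 2*x**3/9 + 5*log(x - 4) + 3*log(x + 1).


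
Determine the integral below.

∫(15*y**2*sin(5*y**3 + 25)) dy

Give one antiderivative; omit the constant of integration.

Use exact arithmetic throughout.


Answer: -cos(5*y**3 + 25).


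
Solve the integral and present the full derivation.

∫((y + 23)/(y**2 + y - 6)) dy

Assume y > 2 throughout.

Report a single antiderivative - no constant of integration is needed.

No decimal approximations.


Step 1. Decompose ∫((y + 23)/(y**2 + y - 6)) dy by partial fractions, (y + 23)/(y**2 + y - 6) = -4/(y + 3) + 5/(y - 2): now ∫(5/(y - 2)) dy + ∫(-4/(y + 3)) dy.
Step 2. Evaluate the standard form [assuming y > -3]: now -4*log(y + 3) + ∫(5/(y - 2)) dy.
Step 3. Evaluate the standard form [assuming y > 2]: now 5*log(y - 2) - 4*log(y + 3).
Answer: 5*log(y - 2) - 4*log(y + 3).


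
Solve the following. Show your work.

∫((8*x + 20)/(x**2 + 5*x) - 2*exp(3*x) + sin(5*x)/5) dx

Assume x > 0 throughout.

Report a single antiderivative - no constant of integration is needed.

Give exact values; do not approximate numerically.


Step 1. Rewrite: now ∫((8*x + 20)/(x**2 + 5*x)) dx + ∫(-2*exp(3*x)) dx + ∫(sin(5*x)/5) dx.
Step 2. Evaluate the standard form: now -cos(5*x)/25 + ∫((8*x + 20)/(x**2 + 5*x)) dx + ∫(-2*exp(3*x)) dx.
Step 3. Evaluate the standard form: now -2*exp(3*x)/3 - cos(5*x)/25 + ∫((8*x + 20)/(x**2 + 5*x)) dx.
Step 4. Decompose ∫((8*x + 20)/(x**2 + 5*x)) dx by partial fractions, (8*x + 20)/(x**2 + 5*x) = 4/(x + 5) + 4/x: now -2*exp(3*x)/3 - cos(5*x)/25 + ∫(4/x) dx + ∫(4/(x + 5)) dx.
Step 5. Evaluate the standard form [assuming x > 0]: now -2*exp(3*x)/3 + 4*log(x) - cos(5*x)/25 + ∫(4/(x + 5)) dx.
Step 6. Evaluate the standard form [assuming x > -5]: now -2*exp(3*x)/3 + 4*log(x) + 4*log(x + 5) - cos(5*x)/25.
Answer: -2*exp(3*x)/3 + 4*log(x) + 4*log(x + 5) - cos(5*x)/25.


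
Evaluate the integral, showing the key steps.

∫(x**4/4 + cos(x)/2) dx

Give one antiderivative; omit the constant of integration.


Step 1. Rewrite: now ∫(x**4/4) dx + ∫(cos(x)/2) dx.
Step 2. Evaluate the standard form: now x**5/20 + ∫(cos(x)/2) dx.
Step 3. Evaluate the standard form: now x**5/20 + sin(x)/2.
Answer: x**5/20 + sin(x)/2.


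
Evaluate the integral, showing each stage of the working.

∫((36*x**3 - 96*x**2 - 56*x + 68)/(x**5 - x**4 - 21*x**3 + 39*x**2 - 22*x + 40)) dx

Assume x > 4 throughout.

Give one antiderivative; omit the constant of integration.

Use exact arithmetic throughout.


Step 1. Decompose ∫((36*x**3 - 96*x**2 - 56*x + 68)/(x**5 - x**4 - 21*x**3 + 39*x**2 - 22*x + 40)) dx by partial fractions, (36*x**3 - 96*x**2 - 56*x + 68)/(x**5 - x**4 - 21*x**3 + 39*x**2 - 22*x + 40) = 4/(x**2 + 1) - 4/(x + 5) + 2/(x - 2) + 2/(x - 4): now ∫(2/(x - 4)) dx + ∫(2/(x - 2)) dx + ∫(-4/(x + 5)) dx + ∫(4/(x**2 + 1)) dx.
Step 2. Evaluate the standard form [assuming x > 2]: now 2*log(x - 2) + ∫(2/(x - 4)) dx + ∫(-4/(x + 5)) dx + ∫(4/(x**2 + 1)) dx.
Step 3. Evaluate the standard form [assuming x > 4]: now 2*log(x - 4) + 2*log(x - 2) + ∫(-4/(x + 5)) dx + ∫(4/(x**2 + 1)) dx.
Step 4. Evaluate the standard form [assuming x > -5]: now 2*log(x - 4) + 2*log(x - 2) - 4*log(x + 5) + ∫(4/(x**2 + 1)) dx.
Step 5. Evaluate the standard form: now 2*log(x - 4) + 2*log(x - 2) - 4*log(x + 5) + 4*atan(x).
Answer: 2*log(x - 4) + 2*log(x - 2) - 4*log(x + 5) + 4*atan(x).


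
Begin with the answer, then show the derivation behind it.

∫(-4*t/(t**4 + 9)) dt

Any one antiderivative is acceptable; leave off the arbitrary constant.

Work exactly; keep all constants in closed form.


The answer is -2*atan(t**2/3)/3.
Step 1. Substitute u = t**2, turning ∫(-4*t/(t**4 + 9)) dt into ∫(-2/(u**2 + 9)) du: now ∫(-2/(u**2 + 9)) du.
Step 2. Evaluate the standard form: now -2*atan(u/3)/3.
Step 3. Substitute back u = t**2: now -2*atan(t**2/3)/3.
Answer: -2*atan(t**2/3)/3.


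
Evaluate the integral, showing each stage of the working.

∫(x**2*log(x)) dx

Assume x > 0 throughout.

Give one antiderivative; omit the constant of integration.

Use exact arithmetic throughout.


Step 1. Integrate ∫(x**2*log(x)) dx by parts with u = log(x), dv = (x**2) dx, so v = x**3/3 [assuming x > 0]: now x**3*log(x)/3 + ∫(-x**2/3) dx.
Step 2. Evaluate the standard form: now x**3*log(x)/3 - x**3/9.
Answer: x**3*log(x)/3 - x**3/9.


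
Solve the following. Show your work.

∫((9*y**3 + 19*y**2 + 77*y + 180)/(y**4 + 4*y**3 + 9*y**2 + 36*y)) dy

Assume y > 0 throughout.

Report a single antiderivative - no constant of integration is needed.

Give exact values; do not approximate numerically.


Step 1. Decompose ∫((9*y**3 + 19*y**2 + 77*y + 180)/(y**4 + 4*y**3 + 9*y**2 + 36*y)) dy by partial fractions, (9*y**3 + 19*y**2 + 77*y + 180)/(y**4 + 4*y**3 + 9*y**2 + 36*y) = -1/(y**2 + 9) + 4/(y + 4) + 5/y: now ∫(5/y) dy + ∫(4/(y + 4)) dy + ∫(-1/(y**2 + 9)) dy.
Step 2. Evaluate the standard form [assuming y > 0]: now 5*log(y) + ∫(4/(y + 4)) dy + ∫(-1/(y**2 + 9)) dy.
Step 3. Evaluate the standard form [assuming y > -4]: now 5*log(y) + 4*log(y + 4) + ∫(-1/(y**2 + 9)) dy.
Step 4. Evaluate the standard form: now 5*log(y) + 4*log(y + 4) - atan(y/3)/3.
Answer: 5*log(y) + 4*log(y + 4) - atan(y/3)/3.


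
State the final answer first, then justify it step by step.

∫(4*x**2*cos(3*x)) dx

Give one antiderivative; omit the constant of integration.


The answer is 4*x**2*sin(3*x)/3 + 8*x*cos(3*x)/9 - 8*sin(3*x)/27.
Step 1. Integrate ∫(4*x**2*cos(3*x)) dx by parts with u = x**2, dv = (4*cos(3*x)) dx, so v = 4*sin(3*x)/3: now 4*x**2*sin(3*x)/3 + ∫(-8*x*sin(3*x)/3) dx.
Step 2. Integrate ∫(-8*x*sin(3*x)/3) dx by parts with u = x, dv = (-8*sin(3*x)/3) dx, so v = 8*cos(3*x)/9: now 4*x**2*sin(3*x)/3 + 8*x*cos(3*x)/9 + ∫(-8*cos(3*x)/9) dx.
Step 3. Evaluate the standard form: now 4*x**2*sin(3*x)/3 + 8*x*cos(3*x)/9 - 8*sin(3*x)/27.
Answer: 4*x**2*sin(3*x)/3 + 8*x*cos(3*x)/9 - 8*sin(3*x)/27.


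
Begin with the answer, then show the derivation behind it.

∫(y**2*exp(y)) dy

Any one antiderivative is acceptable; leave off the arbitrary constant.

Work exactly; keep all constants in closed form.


The answer is y**2*exp(y) - 2*y*exp(y) + 2*exp(y).
Step 1. Integrate ∫(y**2*exp(y)) dy by parts with u = y**2, dv = (exp(y)) dy, so v = exp(y): now y**2*exp(y) + ∫(-2*y*exp(y)) dy.
Step 2. Integrate ∫(-2*y*exp(y)) dy by parts with u = y, dv = (-2*exp(y)) dy, so v = -2*exp(y): now y**2*exp(y) - 2*y*exp(y) + ∫(2*exp(y)) dy.
Step 3. Evaluate the standard form: now y**2*exp(y) - 2*y*exp(y) + 2*exp(y).
Answer: y**2*exp(y) - 2*y*exp(y) + 2*exp(y).


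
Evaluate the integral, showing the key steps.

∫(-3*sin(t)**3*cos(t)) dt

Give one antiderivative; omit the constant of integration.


Step 1. Substitute u = sin(t), turning ∫(-3*sin(t)**3*cos(t)) dt into ∫(-3*u**3) du: now ∫(-3*u**3) du.
Step 2. Evaluate the standard form: now -3*u**4/4.
Step 3. Substitute back u = sin(t): now -3*sin(t)**4/4.
Answer: -3*sin(t)**4/4.


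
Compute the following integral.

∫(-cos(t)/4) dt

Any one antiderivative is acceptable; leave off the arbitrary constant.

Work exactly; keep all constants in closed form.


Answer: -sin(t)/4.


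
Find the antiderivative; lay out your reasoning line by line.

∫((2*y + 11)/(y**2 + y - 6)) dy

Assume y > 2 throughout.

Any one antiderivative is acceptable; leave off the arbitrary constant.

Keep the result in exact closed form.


Step 1. Decompose ∫((2*y + 11)/(y**2 + y - 6)) dy by partial fractions, (2*y + 11)/(y**2 + y - 6) = -1/(y + 3) + 3/(y - 2): now ∫(3/(y - 2)) dy + ∫(-1/(y + 3)) dy.
Step 2. Evaluate the standard form [assuming y > 2]: now 3*log(y - 2) + ∫(-1/(y + 3)) dy.
Step 3. Evaluate the standard form [assuming y > -3]: now 3*log(y - 2) - log(y + 3).
Answer: 3*log(y - 2) - log(y + 3).


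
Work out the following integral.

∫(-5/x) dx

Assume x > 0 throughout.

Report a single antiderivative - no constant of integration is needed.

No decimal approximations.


Answer: -5*log(x).


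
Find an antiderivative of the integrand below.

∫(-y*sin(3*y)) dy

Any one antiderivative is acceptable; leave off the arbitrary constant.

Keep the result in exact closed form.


Answer: y*cos(3*y)/3 - sin(3*y)/9.


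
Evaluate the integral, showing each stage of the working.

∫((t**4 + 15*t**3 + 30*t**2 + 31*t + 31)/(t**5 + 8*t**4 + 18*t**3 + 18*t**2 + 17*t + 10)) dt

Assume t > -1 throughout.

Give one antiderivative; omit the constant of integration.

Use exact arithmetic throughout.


Step 1. Decompose ∫((t**4 + 15*t**3 + 30*t**2 + 31*t + 31)/(t**5 + 8*t**4 + 18*t**3 + 18*t**2 + 17*t + 10)) dt by partial fractions, (t**4 + 15*t**3 + 30*t**2 + 31*t + 31)/(t**5 + 8*t**4 + 18*t**3 + 18*t**2 + 17*t + 10) = 1/(t**2 + 1) - 2/(t + 5) + 1/(t + 2) + 2/(t + 1): now ∫(2/(t + 1)) dt + ∫(1/(t + 2)) dt + ∫(-2/(t + 5)) dt + ∫(1/(t**2 + 1)) dt.
Step 2. Evaluate the standard form [assuming t > -1]: now 2*log(t + 1) + ∫(1/(t + 2)) dt + ∫(-2/(t + 5)) dt + ∫(1/(t**2 + 1)) dt.
Step 3. Evaluate the standard form [assuming t > -2]: now 2*log(t + 1) + log(t + 2) + ∫(-2/(t + 5)) dt + ∫(1/(t**2 + 1)) dt.
Step 4. Evaluate the standard form [assuming t > -5]: now 2*log(t + 1) + log(t + 2) - 2*log(t + 5) + ∫(1/(t**2 + 1)) dt.
Step 5. Evaluate the standard form: now 2*log(t + 1) + log(t + 2) - 2*log(t + 5) + atan(t).
Answer: 2*log(t + 1) + log(t + 2) - 2*log(t + 5) + atan(t).


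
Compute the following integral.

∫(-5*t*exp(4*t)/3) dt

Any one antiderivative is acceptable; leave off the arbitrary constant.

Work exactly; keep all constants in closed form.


Answer: -5*t*exp(4*t)/12 + 5*exp(4*t)/48.
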